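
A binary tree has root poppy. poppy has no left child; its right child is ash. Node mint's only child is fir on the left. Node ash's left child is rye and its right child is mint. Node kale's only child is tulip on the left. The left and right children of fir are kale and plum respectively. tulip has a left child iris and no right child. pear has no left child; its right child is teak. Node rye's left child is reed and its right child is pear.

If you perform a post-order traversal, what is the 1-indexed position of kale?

Post-order visits the left subtree, then the right subtree, then the node.
At poppy: no left child.
At poppy: go right to ash.
  At ash: go left to rye.
    At rye: go left to reed.
      reed is a leaf — visit reed.
    At rye: go right to pear.
      At pear: no left child.
      At pear: go right to teak.
        teak is a leaf — visit teak.
      Visit pear.
    Visit rye.
  At ash: go right to mint.
    At mint: go left to fir.
      At fir: go left to kale.
        At kale: go left to tulip.
          At tulip: go left to iris.
            iris is a leaf — visit iris.
          At tulip: no right child.
          Visit tulip.
        At kale: no right child.
        Visit kale.
      At fir: go right to plum.
        plum is a leaf — visit plum.
      Visit fir.
    At mint: no right child.
    Visit mint.
  Visit ash.
Visit poppy.
Full post-order sequence: reed, teak, pear, rye, iris, tulip, kale, plum, fir, mint, ash, poppy.

7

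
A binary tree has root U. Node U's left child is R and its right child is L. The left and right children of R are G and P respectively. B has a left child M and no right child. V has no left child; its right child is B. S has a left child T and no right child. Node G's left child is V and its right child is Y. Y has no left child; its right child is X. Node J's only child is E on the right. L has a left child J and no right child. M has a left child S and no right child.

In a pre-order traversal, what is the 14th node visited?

E

Pre-order visits the node, then its left subtree, then its right subtree.
Visit U.
At U: go left to R.
  Visit R.
  At R: go left to G.
    Visit G.
    At G: go left to V.
      Visit V.
      At V: no left child.
      At V: go right to B.
        Visit B.
        At B: go left to M.
          Visit M.
          At M: go left to S.
            Visit S.
            At S: go left to T.
              T is a leaf — visit T.
            At S: no right child.
          At M: no right child.
        At B: no right child.
    At G: go right to Y.
      Visit Y.
      At Y: no left child.
      At Y: go right to X.
        X is a leaf — visit X.
  At R: go right to P.
    P is a leaf — visit P.
At U: go right to L.
  Visit L.
  At L: go left to J.
    Visit J.
    At J: no left child.
    At J: go right to E.
      E is a leaf — visit E.
  At L: no right child.
Full pre-order sequence: U, R, G, V, B, M, S, T, Y, X, P, L, J, E.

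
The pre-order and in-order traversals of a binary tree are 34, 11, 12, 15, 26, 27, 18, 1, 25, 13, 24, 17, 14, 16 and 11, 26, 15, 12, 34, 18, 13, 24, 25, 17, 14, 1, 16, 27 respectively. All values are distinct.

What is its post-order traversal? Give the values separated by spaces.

26 15 12 11 24 13 14 17 25 16 1 18 27 34

The first element of pre-order is the root; it splits in-order into left and right subtrees.
Root 34: left subtree has 4 nodes {11, 26, 15, 12}, right has 9 {18, 13, 24, 25, 17, 14, 1, 16, 27}.
  Root 11: left subtree has 0 nodes { }, right has 3 {26, 15, 12}.
    Root 12: left subtree has 2 nodes {26, 15}, right has 0 { }.
      Root 15: left subtree has 1 node {26}, right has 0 { }.
  Root 27: left subtree has 8 nodes {18, 13, 24, 25, 17, 14, 1, 16}, right has 0 { }.
    Root 18: left subtree has 0 nodes { }, right has 7 {13, 24, 25, 17, 14, 1, 16}.
      Root 1: left subtree has 5 nodes {13, 24, 25, 17, 14}, right has 1 {16}.
        Root 25: left subtree has 2 nodes {13, 24}, right has 2 {17, 14}.
          Root 13: left subtree has 0 nodes { }, right has 1 {24}.
          Root 17: left subtree has 0 nodes { }, right has 1 {14}.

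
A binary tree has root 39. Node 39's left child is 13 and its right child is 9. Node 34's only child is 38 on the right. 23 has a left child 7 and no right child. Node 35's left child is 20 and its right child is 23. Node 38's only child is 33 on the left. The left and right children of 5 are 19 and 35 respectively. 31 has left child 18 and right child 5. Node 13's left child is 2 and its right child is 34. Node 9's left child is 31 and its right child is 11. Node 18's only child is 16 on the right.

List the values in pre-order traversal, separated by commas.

39, 13, 2, 34, 38, 33, 9, 31, 18, 16, 5, 19, 35, 20, 23, 7, 11

Pre-order visits the node, then its left subtree, then its right subtree.
Visit 39.
At 39: go left to 13.
  Visit 13.
  At 13: go left to 2.
    2 is a leaf — visit 2.
  At 13: go right to 34.
    Visit 34.
    At 34: no left child.
    At 34: go right to 38.
      Visit 38.
      At 38: go left to 33.
        33 is a leaf — visit 33.
      At 38: no right child.
At 39: go right to 9.
  Visit 9.
  At 9: go left to 31.
    Visit 31.
    At 31: go left to 18.
      Visit 18.
      At 18: no left child.
      At 18: go right to 16.
        16 is a leaf — visit 16.
    At 31: go right to 5.
      Visit 5.
      At 5: go left to 19.
        19 is a leaf — visit 19.
      At 5: go right to 35.
        Visit 35.
        At 35: go left to 20.
          20 is a leaf — visit 20.
        At 35: go right to 23.
          Visit 23.
          At 23: go left to 7.
            7 is a leaf — visit 7.
          At 23: no right child.
  At 9: go right to 11.
    11 is a leaf — visit 11.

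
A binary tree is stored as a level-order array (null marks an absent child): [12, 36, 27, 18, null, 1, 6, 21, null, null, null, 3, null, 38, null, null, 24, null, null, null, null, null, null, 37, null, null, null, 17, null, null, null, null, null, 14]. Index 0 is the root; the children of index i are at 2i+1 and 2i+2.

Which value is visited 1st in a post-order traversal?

14

Post-order visits the left subtree, then the right subtree, then the node.
At 12: go left to 36.
  At 36: go left to 18.
    At 18: go left to 21.
      At 21: no left child.
      At 21: go right to 24.
        At 24: go left to 14.
          14 is a leaf — visit 14.
        At 24: no right child.
        Visit 24.
      Visit 21.
    At 18: no right child.
    Visit 18.
  At 36: no right child.
  Visit 36.
At 12: go right to 27.
  At 27: go left to 1.
    At 1: go left to 3.
      At 3: go left to 37.
        37 is a leaf — visit 37.
      At 3: no right child.
      Visit 3.
    At 1: no right child.
    Visit 1.
  At 27: go right to 6.
    At 6: go left to 38.
      At 38: go left to 17.
        17 is a leaf — visit 17.
      At 38: no right child.
      Visit 38.
    At 6: no right child.
    Visit 6.
  Visit 27.
Visit 12.
Full post-order sequence: 14, 24, 21, 18, 36, 37, 3, 1, 17, 38, 6, 27, 12.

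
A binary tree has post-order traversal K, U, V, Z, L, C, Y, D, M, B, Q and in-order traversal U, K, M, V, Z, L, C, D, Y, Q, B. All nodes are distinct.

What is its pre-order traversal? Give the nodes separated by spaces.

The last element of post-order is the root; it splits in-order into left and right subtrees.
Root Q: left subtree has 9 nodes {U, K, M, V, Z, L, C, D, Y}, right has 1 {B}.
  Root M: left subtree has 2 nodes {U, K}, right has 6 {V, Z, L, C, D, Y}.
    Root U: left subtree has 0 nodes { }, right has 1 {K}.
    Root D: left subtree has 4 nodes {V, Z, L, C}, right has 1 {Y}.
      Root C: left subtree has 3 nodes {V, Z, L}, right has 0 { }.
        Root L: left subtree has 2 nodes {V, Z}, right has 0 { }.
          Root Z: left subtree has 1 node {V}, right has 0 { }.

Q M U K D C L Z V Y B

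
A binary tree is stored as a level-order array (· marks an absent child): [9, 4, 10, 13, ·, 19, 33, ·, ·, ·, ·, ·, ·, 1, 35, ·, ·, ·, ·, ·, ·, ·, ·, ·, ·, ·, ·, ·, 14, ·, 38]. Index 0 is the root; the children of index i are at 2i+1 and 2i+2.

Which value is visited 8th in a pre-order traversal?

14

Pre-order visits the node, then its left subtree, then its right subtree.
Visit 9.
At 9: go left to 4.
  Visit 4.
  At 4: go left to 13.
    13 is a leaf — visit 13.
  At 4: no right child.
At 9: go right to 10.
  Visit 10.
  At 10: go left to 19.
    19 is a leaf — visit 19.
  At 10: go right to 33.
    Visit 33.
    At 33: go left to 1.
      Visit 1.
      At 1: no left child.
      At 1: go right to 14.
        14 is a leaf — visit 14.
    At 33: go right to 35.
      Visit 35.
      At 35: no left child.
      At 35: go right to 38.
        38 is a leaf — visit 38.
Full pre-order sequence: 9, 4, 13, 10, 19, 33, 1, 14, 35, 38.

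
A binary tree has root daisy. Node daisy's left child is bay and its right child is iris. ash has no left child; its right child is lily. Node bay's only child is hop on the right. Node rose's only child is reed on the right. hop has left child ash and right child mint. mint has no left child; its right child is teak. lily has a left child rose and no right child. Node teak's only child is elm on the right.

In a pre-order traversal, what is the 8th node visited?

mint

Pre-order visits the node, then its left subtree, then its right subtree.
Visit daisy.
At daisy: go left to bay.
  Visit bay.
  At bay: no left child.
  At bay: go right to hop.
    Visit hop.
    At hop: go left to ash.
      Visit ash.
      At ash: no left child.
      At ash: go right to lily.
        Visit lily.
        At lily: go left to rose.
          Visit rose.
          At rose: no left child.
          At rose: go right to reed.
            reed is a leaf — visit reed.
        At lily: no right child.
    At hop: go right to mint.
      Visit mint.
      At mint: no left child.
      At mint: go right to teak.
        Visit teak.
        At teak: no left child.
        At teak: go right to elm.
          elm is a leaf — visit elm.
At daisy: go right to iris.
  iris is a leaf — visit iris.
Full pre-order sequence: daisy, bay, hop, ash, lily, rose, reed, mint, teak, elm, iris.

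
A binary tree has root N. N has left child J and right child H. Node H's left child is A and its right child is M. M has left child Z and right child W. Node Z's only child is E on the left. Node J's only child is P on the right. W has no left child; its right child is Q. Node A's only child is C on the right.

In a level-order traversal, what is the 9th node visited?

Level-order visits nodes level by level from the root, left to right within each level.
Level 0: N
Level 1: J, H
Level 2: P, A, M
Level 3: C, Z, W
Level 4: E, Q
Full level-order sequence: N, J, H, P, A, M, C, Z, W, E, Q.

W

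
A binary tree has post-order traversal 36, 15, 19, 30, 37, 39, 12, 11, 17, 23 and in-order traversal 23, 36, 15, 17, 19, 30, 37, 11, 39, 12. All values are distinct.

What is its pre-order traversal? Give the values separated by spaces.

23 17 15 36 11 37 30 19 12 39

The last element of post-order is the root; it splits in-order into left and right subtrees.
Root 23: left subtree has 0 nodes { }, right has 9 {36, 15, 17, 19, 30, 37, 11, 39, 12}.
  Root 17: left subtree has 2 nodes {36, 15}, right has 6 {19, 30, 37, 11, 39, 12}.
    Root 15: left subtree has 1 node {36}, right has 0 { }.
    Root 11: left subtree has 3 nodes {19, 30, 37}, right has 2 {39, 12}.
      Root 37: left subtree has 2 nodes {19, 30}, right has 0 { }.
        Root 30: left subtree has 1 node {19}, right has 0 { }.
      Root 12: left subtree has 1 node {39}, right has 0 { }.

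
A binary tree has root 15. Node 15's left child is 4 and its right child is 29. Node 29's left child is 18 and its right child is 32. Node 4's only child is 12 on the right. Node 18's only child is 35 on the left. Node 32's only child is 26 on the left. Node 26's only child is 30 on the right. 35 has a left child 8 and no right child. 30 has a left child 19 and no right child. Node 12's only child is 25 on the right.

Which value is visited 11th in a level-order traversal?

Level-order visits nodes level by level from the root, left to right within each level.
Level 0: 15
Level 1: 4, 29
Level 2: 12, 18, 32
Level 3: 25, 35, 26
Level 4: 8, 30
Level 5: 19
Full level-order sequence: 15, 4, 29, 12, 18, 32, 25, 35, 26, 8, 30, 19.

30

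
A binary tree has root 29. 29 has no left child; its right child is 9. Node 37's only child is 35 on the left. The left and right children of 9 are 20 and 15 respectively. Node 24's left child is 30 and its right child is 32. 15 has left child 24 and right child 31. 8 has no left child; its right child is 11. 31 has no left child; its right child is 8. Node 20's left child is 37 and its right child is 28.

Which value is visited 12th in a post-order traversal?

Post-order visits the left subtree, then the right subtree, then the node.
At 29: no left child.
At 29: go right to 9.
  At 9: go left to 20.
    At 20: go left to 37.
      At 37: go left to 35.
        35 is a leaf — visit 35.
      At 37: no right child.
      Visit 37.
    At 20: go right to 28.
      28 is a leaf — visit 28.
    Visit 20.
  At 9: go right to 15.
    At 15: go left to 24.
      At 24: go left to 30.
        30 is a leaf — visit 30.
      At 24: go right to 32.
        32 is a leaf — visit 32.
      Visit 24.
    At 15: go right to 31.
      At 31: no left child.
      At 31: go right to 8.
        At 8: no left child.
        At 8: go right to 11.
          11 is a leaf — visit 11.
        Visit 8.
      Visit 31.
    Visit 15.
  Visit 9.
Visit 29.
Full post-order sequence: 35, 37, 28, 20, 30, 32, 24, 11, 8, 31, 15, 9, 29.

9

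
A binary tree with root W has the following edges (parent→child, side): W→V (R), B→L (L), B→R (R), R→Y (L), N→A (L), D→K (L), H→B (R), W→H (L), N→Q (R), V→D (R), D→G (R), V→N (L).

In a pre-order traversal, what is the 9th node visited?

A

Pre-order visits the node, then its left subtree, then its right subtree.
Visit W.
At W: go left to H.
  Visit H.
  At H: no left child.
  At H: go right to B.
    Visit B.
    At B: go left to L.
      L is a leaf — visit L.
    At B: go right to R.
      Visit R.
      At R: go left to Y.
        Y is a leaf — visit Y.
      At R: no right child.
At W: go right to V.
  Visit V.
  At V: go left to N.
    Visit N.
    At N: go left to A.
      A is a leaf — visit A.
    At N: go right to Q.
      Q is a leaf — visit Q.
  At V: go right to D.
    Visit D.
    At D: go left to K.
      K is a leaf — visit K.
    At D: go right to G.
      G is a leaf — visit G.
Full pre-order sequence: W, H, B, L, R, Y, V, N, A, Q, D, K, G.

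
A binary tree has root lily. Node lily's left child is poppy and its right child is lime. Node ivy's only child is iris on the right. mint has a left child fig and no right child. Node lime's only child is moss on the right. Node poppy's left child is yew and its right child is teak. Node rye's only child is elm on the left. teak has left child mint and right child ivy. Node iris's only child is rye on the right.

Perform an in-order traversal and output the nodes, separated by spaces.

yew poppy fig mint teak ivy iris elm rye lily lime moss

In-order visits the left subtree, then the node, then the right subtree.
At lily: go left to poppy.
  At poppy: go left to yew.
    yew is a leaf — visit yew.
  Visit poppy.
  At poppy: go right to teak.
    At teak: go left to mint.
      At mint: go left to fig.
        fig is a leaf — visit fig.
      Visit mint.
      At mint: no right child.
    Visit teak.
    At teak: go right to ivy.
      At ivy: no left child.
      Visit ivy.
      At ivy: go right to iris.
        At iris: no left child.
        Visit iris.
        At iris: go right to rye.
          At rye: go left to elm.
            elm is a leaf — visit elm.
          Visit rye.
          At rye: no right child.
Visit lily.
At lily: go right to lime.
  At lime: no left child.
  Visit lime.
  At lime: go right to moss.
    moss is a leaf — visit moss.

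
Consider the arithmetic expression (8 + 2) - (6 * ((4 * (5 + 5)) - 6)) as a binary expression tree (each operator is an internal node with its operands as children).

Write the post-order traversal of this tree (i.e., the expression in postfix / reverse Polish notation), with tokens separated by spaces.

8 2 + 6 4 5 5 + * 6 - * -

Post-order on an expression tree gives postfix notation: for each operator, emit left operand, right operand, then the operator.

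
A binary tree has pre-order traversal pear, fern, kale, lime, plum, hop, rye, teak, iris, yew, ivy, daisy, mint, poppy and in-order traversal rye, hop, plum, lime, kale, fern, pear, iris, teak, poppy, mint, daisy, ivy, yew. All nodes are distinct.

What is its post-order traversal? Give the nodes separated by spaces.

rye hop plum lime kale fern iris poppy mint daisy ivy yew teak pear

The first element of pre-order is the root; it splits in-order into left and right subtrees.
Root pear: left subtree has 6 nodes {rye, hop, plum, lime, kale, fern}, right has 7 {iris, teak, poppy, mint, daisy, ivy, yew}.
  Root fern: left subtree has 5 nodes {rye, hop, plum, lime, kale}, right has 0 { }.
    Root kale: left subtree has 4 nodes {rye, hop, plum, lime}, right has 0 { }.
      Root lime: left subtree has 3 nodes {rye, hop, plum}, right has 0 { }.
        Root plum: left subtree has 2 nodes {rye, hop}, right has 0 { }.
          Root hop: left subtree has 1 node {rye}, right has 0 { }.
  Root teak: left subtree has 1 node {iris}, right has 5 {poppy, mint, daisy, ivy, yew}.
    Root yew: left subtree has 4 nodes {poppy, mint, daisy, ivy}, right has 0 { }.
      Root ivy: left subtree has 3 nodes {poppy, mint, daisy}, right has 0 { }.
        Root daisy: left subtree has 2 nodes {poppy, mint}, right has 0 { }.
          Root mint: left subtree has 1 node {poppy}, right has 0 { }.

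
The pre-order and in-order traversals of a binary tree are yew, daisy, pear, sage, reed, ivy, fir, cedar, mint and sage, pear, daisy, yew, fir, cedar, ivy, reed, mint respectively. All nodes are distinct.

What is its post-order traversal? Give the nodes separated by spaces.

The first element of pre-order is the root; it splits in-order into left and right subtrees.
Root yew: left subtree has 3 nodes {sage, pear, daisy}, right has 5 {fir, cedar, ivy, reed, mint}.
  Root daisy: left subtree has 2 nodes {sage, pear}, right has 0 { }.
    Root pear: left subtree has 1 node {sage}, right has 0 { }.
  Root reed: left subtree has 3 nodes {fir, cedar, ivy}, right has 1 {mint}.
    Root ivy: left subtree has 2 nodes {fir, cedar}, right has 0 { }.
      Root fir: left subtree has 0 nodes { }, right has 1 {cedar}.

sage pear daisy cedar fir ivy mint reed yew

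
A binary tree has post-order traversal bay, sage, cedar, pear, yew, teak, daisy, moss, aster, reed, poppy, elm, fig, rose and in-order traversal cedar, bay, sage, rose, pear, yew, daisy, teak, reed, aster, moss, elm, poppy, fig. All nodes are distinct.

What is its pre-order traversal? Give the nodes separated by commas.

The last element of post-order is the root; it splits in-order into left and right subtrees.
Root rose: left subtree has 3 nodes {cedar, bay, sage}, right has 10 {pear, yew, daisy, teak, reed, aster, moss, elm, poppy, fig}.
  Root cedar: left subtree has 0 nodes { }, right has 2 {bay, sage}.
    Root sage: left subtree has 1 node {bay}, right has 0 { }.
  Root fig: left subtree has 9 nodes {pear, yew, daisy, teak, reed, aster, moss, elm, poppy}, right has 0 { }.
    Root elm: left subtree has 7 nodes {pear, yew, daisy, teak, reed, aster, moss}, right has 1 {poppy}.
      Root reed: left subtree has 4 nodes {pear, yew, daisy, teak}, right has 2 {aster, moss}.
        Root daisy: left subtree has 2 nodes {pear, yew}, right has 1 {teak}.
          Root yew: left subtree has 1 node {pear}, right has 0 { }.
        Root aster: left subtree has 0 nodes { }, right has 1 {moss}.

rose, cedar, sage, bay, fig, elm, reed, daisy, yew, pear, teak, aster, moss, poppy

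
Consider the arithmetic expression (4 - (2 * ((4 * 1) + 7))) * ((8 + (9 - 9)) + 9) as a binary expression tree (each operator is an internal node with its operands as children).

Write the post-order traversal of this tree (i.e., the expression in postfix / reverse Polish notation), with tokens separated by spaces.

Post-order on an expression tree gives postfix notation: for each operator, emit left operand, right operand, then the operator.

4 2 4 1 * 7 + * - 8 9 9 - + 9 + *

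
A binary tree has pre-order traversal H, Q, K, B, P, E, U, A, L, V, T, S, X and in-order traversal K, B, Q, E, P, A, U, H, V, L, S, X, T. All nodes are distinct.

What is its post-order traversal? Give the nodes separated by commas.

B, K, E, A, U, P, Q, V, X, S, T, L, H

The first element of pre-order is the root; it splits in-order into left and right subtrees.
Root H: left subtree has 7 nodes {K, B, Q, E, P, A, U}, right has 5 {V, L, S, X, T}.
  Root Q: left subtree has 2 nodes {K, B}, right has 4 {E, P, A, U}.
    Root K: left subtree has 0 nodes { }, right has 1 {B}.
    Root P: left subtree has 1 node {E}, right has 2 {A, U}.
      Root U: left subtree has 1 node {A}, right has 0 { }.
  Root L: left subtree has 1 node {V}, right has 3 {S, X, T}.
    Root T: left subtree has 2 nodes {S, X}, right has 0 { }.
      Root S: left subtree has 0 nodes { }, right has 1 {X}.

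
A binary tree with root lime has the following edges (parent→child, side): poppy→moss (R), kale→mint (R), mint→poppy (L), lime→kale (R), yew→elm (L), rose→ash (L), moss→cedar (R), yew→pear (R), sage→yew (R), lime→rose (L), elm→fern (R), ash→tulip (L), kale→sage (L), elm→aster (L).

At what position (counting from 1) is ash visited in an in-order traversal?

In-order visits the left subtree, then the node, then the right subtree.
At lime: go left to rose.
  At rose: go left to ash.
    At ash: go left to tulip.
      tulip is a leaf — visit tulip.
    Visit ash.
    At ash: no right child.
  Visit rose.
  At rose: no right child.
Visit lime.
At lime: go right to kale.
  At kale: go left to sage.
    At sage: no left child.
    Visit sage.
    At sage: go right to yew.
      At yew: go left to elm.
        At elm: go left to aster.
          aster is a leaf — visit aster.
        Visit elm.
        At elm: go right to fern.
          fern is a leaf — visit fern.
      Visit yew.
      At yew: go right to pear.
        pear is a leaf — visit pear.
  Visit kale.
  At kale: go right to mint.
    At mint: go left to poppy.
      At poppy: no left child.
      Visit poppy.
      At poppy: go right to moss.
        At moss: no left child.
        Visit moss.
        At moss: go right to cedar.
          cedar is a leaf — visit cedar.
    Visit mint.
    At mint: no right child.
Full in-order sequence: tulip, ash, rose, lime, sage, aster, elm, fern, yew, pear, kale, poppy, moss, cedar, mint.

2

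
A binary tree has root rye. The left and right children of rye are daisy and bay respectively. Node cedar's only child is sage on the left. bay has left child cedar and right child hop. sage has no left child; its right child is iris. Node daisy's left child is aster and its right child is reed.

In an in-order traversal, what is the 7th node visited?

cedar

In-order visits the left subtree, then the node, then the right subtree.
At rye: go left to daisy.
  At daisy: go left to aster.
    aster is a leaf — visit aster.
  Visit daisy.
  At daisy: go right to reed.
    reed is a leaf — visit reed.
Visit rye.
At rye: go right to bay.
  At bay: go left to cedar.
    At cedar: go left to sage.
      At sage: no left child.
      Visit sage.
      At sage: go right to iris.
        iris is a leaf — visit iris.
    Visit cedar.
    At cedar: no right child.
  Visit bay.
  At bay: go right to hop.
    hop is a leaf — visit hop.
Full in-order sequence: aster, daisy, reed, rye, sage, iris, cedar, bay, hop.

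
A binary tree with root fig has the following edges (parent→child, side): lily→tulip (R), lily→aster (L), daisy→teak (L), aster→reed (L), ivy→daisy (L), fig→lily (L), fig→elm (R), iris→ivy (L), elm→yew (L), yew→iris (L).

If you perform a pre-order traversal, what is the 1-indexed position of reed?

Pre-order visits the node, then its left subtree, then its right subtree.
Visit fig.
At fig: go left to lily.
  Visit lily.
  At lily: go left to aster.
    Visit aster.
    At aster: go left to reed.
      reed is a leaf — visit reed.
    At aster: no right child.
  At lily: go right to tulip.
    tulip is a leaf — visit tulip.
At fig: go right to elm.
  Visit elm.
  At elm: go left to yew.
    Visit yew.
    At yew: go left to iris.
      Visit iris.
      At iris: go left to ivy.
        Visit ivy.
        At ivy: go left to daisy.
          Visit daisy.
          At daisy: go left to teak.
            teak is a leaf — visit teak.
          At daisy: no right child.
        At ivy: no right child.
      At iris: no right child.
    At yew: no right child.
  At elm: no right child.
Full pre-order sequence: fig, lily, aster, reed, tulip, elm, yew, iris, ivy, daisy, teak.

4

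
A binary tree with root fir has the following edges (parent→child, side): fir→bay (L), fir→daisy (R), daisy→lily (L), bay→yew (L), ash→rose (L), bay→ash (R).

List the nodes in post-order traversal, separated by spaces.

Post-order visits the left subtree, then the right subtree, then the node.
At fir: go left to bay.
  At bay: go left to yew.
    yew is a leaf — visit yew.
  At bay: go right to ash.
    At ash: go left to rose.
      rose is a leaf — visit rose.
    At ash: no right child.
    Visit ash.
  Visit bay.
At fir: go right to daisy.
  At daisy: go left to lily.
    lily is a leaf — visit lily.
  At daisy: no right child.
  Visit daisy.
Visit fir.

yew rose ash bay lily daisy fir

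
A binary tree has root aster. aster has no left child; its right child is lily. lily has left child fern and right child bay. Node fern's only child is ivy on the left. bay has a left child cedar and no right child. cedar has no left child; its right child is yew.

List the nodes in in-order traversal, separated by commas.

aster, ivy, fern, lily, cedar, yew, bay

In-order visits the left subtree, then the node, then the right subtree.
At aster: no left child.
Visit aster.
At aster: go right to lily.
  At lily: go left to fern.
    At fern: go left to ivy.
      ivy is a leaf — visit ivy.
    Visit fern.
    At fern: no right child.
  Visit lily.
  At lily: go right to bay.
    At bay: go left to cedar.
      At cedar: no left child.
      Visit cedar.
      At cedar: go right to yew.
        yew is a leaf — visit yew.
    Visit bay.
    At bay: no right child.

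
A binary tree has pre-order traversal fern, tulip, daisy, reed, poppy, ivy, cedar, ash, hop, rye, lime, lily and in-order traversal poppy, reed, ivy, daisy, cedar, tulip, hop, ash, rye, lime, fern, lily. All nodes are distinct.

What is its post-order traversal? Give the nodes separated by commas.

The first element of pre-order is the root; it splits in-order into left and right subtrees.
Root fern: left subtree has 10 nodes {poppy, reed, ivy, daisy, cedar, tulip, hop, ash, rye, lime}, right has 1 {lily}.
  Root tulip: left subtree has 5 nodes {poppy, reed, ivy, daisy, cedar}, right has 4 {hop, ash, rye, lime}.
    Root daisy: left subtree has 3 nodes {poppy, reed, ivy}, right has 1 {cedar}.
      Root reed: left subtree has 1 node {poppy}, right has 1 {ivy}.
    Root ash: left subtree has 1 node {hop}, right has 2 {rye, lime}.
      Root rye: left subtree has 0 nodes { }, right has 1 {lime}.

poppy, ivy, reed, cedar, daisy, hop, lime, rye, ash, tulip, lily, fern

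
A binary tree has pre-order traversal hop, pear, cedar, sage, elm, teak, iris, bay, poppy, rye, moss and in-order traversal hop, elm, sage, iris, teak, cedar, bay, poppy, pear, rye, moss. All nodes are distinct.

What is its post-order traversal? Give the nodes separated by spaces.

elm iris teak sage poppy bay cedar moss rye pear hop

The first element of pre-order is the root; it splits in-order into left and right subtrees.
Root hop: left subtree has 0 nodes { }, right has 10 {elm, sage, iris, teak, cedar, bay, poppy, pear, rye, moss}.
  Root pear: left subtree has 7 nodes {elm, sage, iris, teak, cedar, bay, poppy}, right has 2 {rye, moss}.
    Root cedar: left subtree has 4 nodes {elm, sage, iris, teak}, right has 2 {bay, poppy}.
      Root sage: left subtree has 1 node {elm}, right has 2 {iris, teak}.
        Root teak: left subtree has 1 node {iris}, right has 0 { }.
      Root bay: left subtree has 0 nodes { }, right has 1 {poppy}.
    Root rye: left subtree has 0 nodes { }, right has 1 {moss}.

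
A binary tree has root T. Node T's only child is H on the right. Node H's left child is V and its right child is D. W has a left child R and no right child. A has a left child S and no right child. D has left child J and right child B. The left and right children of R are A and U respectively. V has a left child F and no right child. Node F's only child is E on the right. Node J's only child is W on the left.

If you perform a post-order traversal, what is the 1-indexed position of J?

9

Post-order visits the left subtree, then the right subtree, then the node.
At T: no left child.
At T: go right to H.
  At H: go left to V.
    At V: go left to F.
      At F: no left child.
      At F: go right to E.
        E is a leaf — visit E.
      Visit F.
    At V: no right child.
    Visit V.
  At H: go right to D.
    At D: go left to J.
      At J: go left to W.
        At W: go left to R.
          At R: go left to A.
            At A: go left to S.
              S is a leaf — visit S.
            At A: no right child.
            Visit A.
          At R: go right to U.
            U is a leaf — visit U.
          Visit R.
        At W: no right child.
        Visit W.
      At J: no right child.
      Visit J.
    At D: go right to B.
      B is a leaf — visit B.
    Visit D.
  Visit H.
Visit T.
Full post-order sequence: E, F, V, S, A, U, R, W, J, B, D, H, T.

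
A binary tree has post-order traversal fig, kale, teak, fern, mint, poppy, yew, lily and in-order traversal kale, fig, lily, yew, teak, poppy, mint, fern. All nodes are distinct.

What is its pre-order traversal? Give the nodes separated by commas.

lily, kale, fig, yew, poppy, teak, mint, fern

The last element of post-order is the root; it splits in-order into left and right subtrees.
Root lily: left subtree has 2 nodes {kale, fig}, right has 5 {yew, teak, poppy, mint, fern}.
  Root kale: left subtree has 0 nodes { }, right has 1 {fig}.
  Root yew: left subtree has 0 nodes { }, right has 4 {teak, poppy, mint, fern}.
    Root poppy: left subtree has 1 node {teak}, right has 2 {mint, fern}.
      Root mint: left subtree has 0 nodes { }, right has 1 {fern}.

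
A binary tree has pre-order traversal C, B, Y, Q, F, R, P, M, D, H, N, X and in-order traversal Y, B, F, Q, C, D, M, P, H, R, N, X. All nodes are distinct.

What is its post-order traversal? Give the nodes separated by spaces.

Y F Q B D M H P X N R C

The first element of pre-order is the root; it splits in-order into left and right subtrees.
Root C: left subtree has 4 nodes {Y, B, F, Q}, right has 7 {D, M, P, H, R, N, X}.
  Root B: left subtree has 1 node {Y}, right has 2 {F, Q}.
    Root Q: left subtree has 1 node {F}, right has 0 { }.
  Root R: left subtree has 4 nodes {D, M, P, H}, right has 2 {N, X}.
    Root P: left subtree has 2 nodes {D, M}, right has 1 {H}.
      Root M: left subtree has 1 node {D}, right has 0 { }.
    Root N: left subtree has 0 nodes { }, right has 1 {X}.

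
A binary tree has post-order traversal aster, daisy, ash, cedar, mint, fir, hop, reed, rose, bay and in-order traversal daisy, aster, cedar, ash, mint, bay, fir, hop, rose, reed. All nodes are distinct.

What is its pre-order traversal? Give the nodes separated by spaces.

The last element of post-order is the root; it splits in-order into left and right subtrees.
Root bay: left subtree has 5 nodes {daisy, aster, cedar, ash, mint}, right has 4 {fir, hop, rose, reed}.
  Root mint: left subtree has 4 nodes {daisy, aster, cedar, ash}, right has 0 { }.
    Root cedar: left subtree has 2 nodes {daisy, aster}, right has 1 {ash}.
      Root daisy: left subtree has 0 nodes { }, right has 1 {aster}.
  Root rose: left subtree has 2 nodes {fir, hop}, right has 1 {reed}.
    Root hop: left subtree has 1 node {fir}, right has 0 { }.

bay mint cedar daisy aster ash rose hop fir reed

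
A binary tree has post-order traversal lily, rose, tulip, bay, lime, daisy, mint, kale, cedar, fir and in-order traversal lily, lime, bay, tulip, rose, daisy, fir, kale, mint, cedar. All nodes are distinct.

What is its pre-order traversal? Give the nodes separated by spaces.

The last element of post-order is the root; it splits in-order into left and right subtrees.
Root fir: left subtree has 6 nodes {lily, lime, bay, tulip, rose, daisy}, right has 3 {kale, mint, cedar}.
  Root daisy: left subtree has 5 nodes {lily, lime, bay, tulip, rose}, right has 0 { }.
    Root lime: left subtree has 1 node {lily}, right has 3 {bay, tulip, rose}.
      Root bay: left subtree has 0 nodes { }, right has 2 {tulip, rose}.
        Root tulip: left subtree has 0 nodes { }, right has 1 {rose}.
  Root cedar: left subtree has 2 nodes {kale, mint}, right has 0 { }.
    Root kale: left subtree has 0 nodes { }, right has 1 {mint}.

fir daisy lime lily bay tulip rose cedar kale mint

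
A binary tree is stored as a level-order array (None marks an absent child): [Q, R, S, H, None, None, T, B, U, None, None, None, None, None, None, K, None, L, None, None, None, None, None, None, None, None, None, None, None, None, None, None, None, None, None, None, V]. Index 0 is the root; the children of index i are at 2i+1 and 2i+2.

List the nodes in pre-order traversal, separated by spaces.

Q R H B K U L V S T

Pre-order visits the node, then its left subtree, then its right subtree.
Visit Q.
At Q: go left to R.
  Visit R.
  At R: go left to H.
    Visit H.
    At H: go left to B.
      Visit B.
      At B: go left to K.
        K is a leaf — visit K.
      At B: no right child.
    At H: go right to U.
      Visit U.
      At U: go left to L.
        Visit L.
        At L: no left child.
        At L: go right to V.
          V is a leaf — visit V.
      At U: no right child.
  At R: no right child.
At Q: go right to S.
  Visit S.
  At S: no left child.
  At S: go right to T.
    T is a leaf — visit T.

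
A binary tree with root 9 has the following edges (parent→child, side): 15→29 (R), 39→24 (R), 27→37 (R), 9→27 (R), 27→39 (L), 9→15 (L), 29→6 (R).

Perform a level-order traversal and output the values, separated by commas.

9, 15, 27, 29, 39, 37, 6, 24

Level-order visits nodes level by level from the root, left to right within each level.
Level 0: 9
Level 1: 15, 27
Level 2: 29, 39, 37
Level 3: 6, 24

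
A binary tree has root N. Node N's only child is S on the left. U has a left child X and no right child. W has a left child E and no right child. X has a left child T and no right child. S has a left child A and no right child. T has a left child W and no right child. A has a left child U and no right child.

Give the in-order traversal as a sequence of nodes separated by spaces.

In-order visits the left subtree, then the node, then the right subtree.
At N: go left to S.
  At S: go left to A.
    At A: go left to U.
      At U: go left to X.
        At X: go left to T.
          At T: go left to W.
            At W: go left to E.
              E is a leaf — visit E.
            Visit W.
            At W: no right child.
          Visit T.
          At T: no right child.
        Visit X.
        At X: no right child.
      Visit U.
      At U: no right child.
    Visit A.
    At A: no right child.
  Visit S.
  At S: no right child.
Visit N.
At N: no right child.

E W T X U A S N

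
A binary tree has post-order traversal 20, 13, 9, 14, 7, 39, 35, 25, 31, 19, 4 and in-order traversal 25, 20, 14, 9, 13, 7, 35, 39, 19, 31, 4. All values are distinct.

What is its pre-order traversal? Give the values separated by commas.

4, 19, 25, 35, 7, 14, 20, 9, 13, 39, 31

The last element of post-order is the root; it splits in-order into left and right subtrees.
Root 4: left subtree has 10 nodes {25, 20, 14, 9, 13, 7, 35, 39, 19, 31}, right has 0 { }.
  Root 19: left subtree has 8 nodes {25, 20, 14, 9, 13, 7, 35, 39}, right has 1 {31}.
    Root 25: left subtree has 0 nodes { }, right has 7 {20, 14, 9, 13, 7, 35, 39}.
      Root 35: left subtree has 5 nodes {20, 14, 9, 13, 7}, right has 1 {39}.
        Root 7: left subtree has 4 nodes {20, 14, 9, 13}, right has 0 { }.
          Root 14: left subtree has 1 node {20}, right has 2 {9, 13}.
            Root 9: left subtree has 0 nodes { }, right has 1 {13}.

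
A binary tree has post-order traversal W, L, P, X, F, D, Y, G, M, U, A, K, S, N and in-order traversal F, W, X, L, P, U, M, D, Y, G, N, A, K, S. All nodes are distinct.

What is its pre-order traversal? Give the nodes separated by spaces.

The last element of post-order is the root; it splits in-order into left and right subtrees.
Root N: left subtree has 10 nodes {F, W, X, L, P, U, M, D, Y, G}, right has 3 {A, K, S}.
  Root U: left subtree has 5 nodes {F, W, X, L, P}, right has 4 {M, D, Y, G}.
    Root F: left subtree has 0 nodes { }, right has 4 {W, X, L, P}.
      Root X: left subtree has 1 node {W}, right has 2 {L, P}.
        Root P: left subtree has 1 node {L}, right has 0 { }.
    Root M: left subtree has 0 nodes { }, right has 3 {D, Y, G}.
      Root G: left subtree has 2 nodes {D, Y}, right has 0 { }.
        Root Y: left subtree has 1 node {D}, right has 0 { }.
  Root S: left subtree has 2 nodes {A, K}, right has 0 { }.
    Root K: left subtree has 1 node {A}, right has 0 { }.

N U F X W P L M G Y D S K A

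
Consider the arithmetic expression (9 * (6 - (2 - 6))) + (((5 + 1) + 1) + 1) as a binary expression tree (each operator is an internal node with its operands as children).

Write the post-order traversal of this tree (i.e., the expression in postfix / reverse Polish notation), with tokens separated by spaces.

9 6 2 6 - - * 5 1 + 1 + 1 + +

Post-order on an expression tree gives postfix notation: for each operator, emit left operand, right operand, then the operator.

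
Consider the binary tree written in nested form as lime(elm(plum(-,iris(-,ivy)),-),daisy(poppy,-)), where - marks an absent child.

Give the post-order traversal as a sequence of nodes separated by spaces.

Post-order visits the left subtree, then the right subtree, then the node.
At lime: go left to elm.
  At elm: go left to plum.
    At plum: no left child.
    At plum: go right to iris.
      At iris: no left child.
      At iris: go right to ivy.
        ivy is a leaf — visit ivy.
      Visit iris.
    Visit plum.
  At elm: no right child.
  Visit elm.
At lime: go right to daisy.
  At daisy: go left to poppy.
    poppy is a leaf — visit poppy.
  At daisy: no right child.
  Visit daisy.
Visit lime.

ivy iris plum elm poppy daisy lime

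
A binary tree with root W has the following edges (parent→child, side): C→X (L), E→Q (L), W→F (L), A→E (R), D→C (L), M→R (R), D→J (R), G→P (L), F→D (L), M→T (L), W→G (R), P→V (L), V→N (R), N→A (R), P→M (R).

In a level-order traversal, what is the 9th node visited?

Level-order visits nodes level by level from the root, left to right within each level.
Level 0: W
Level 1: F, G
Level 2: D, P
Level 3: C, J, V, M
Level 4: X, N, T, R
Level 5: A
Level 6: E
Level 7: Q
Full level-order sequence: W, F, G, D, P, C, J, V, M, X, N, T, R, A, E, Q.

M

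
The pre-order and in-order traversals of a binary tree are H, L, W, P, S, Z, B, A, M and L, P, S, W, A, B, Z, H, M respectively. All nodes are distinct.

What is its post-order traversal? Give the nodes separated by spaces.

The first element of pre-order is the root; it splits in-order into left and right subtrees.
Root H: left subtree has 7 nodes {L, P, S, W, A, B, Z}, right has 1 {M}.
  Root L: left subtree has 0 nodes { }, right has 6 {P, S, W, A, B, Z}.
    Root W: left subtree has 2 nodes {P, S}, right has 3 {A, B, Z}.
      Root P: left subtree has 0 nodes { }, right has 1 {S}.
      Root Z: left subtree has 2 nodes {A, B}, right has 0 { }.
        Root B: left subtree has 1 node {A}, right has 0 { }.

S P A B Z W L M H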